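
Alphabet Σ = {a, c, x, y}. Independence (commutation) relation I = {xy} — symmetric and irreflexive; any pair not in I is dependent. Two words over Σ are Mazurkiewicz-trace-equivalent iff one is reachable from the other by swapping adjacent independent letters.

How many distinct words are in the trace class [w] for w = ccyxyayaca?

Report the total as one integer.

3

#0=c has no predecessor
#1=c depends on [0:c]
#2=y depends on [1:c]
#3=x depends on [1:c]
#4=y depends on [2:y]
#5=a depends on [3:x, 4:y]
#6=y depends on [5:a]
#7=a depends on [6:y]
#8=c depends on [7:a]
#9=a depends on [8:c]
sources: [0:c]
N(rest) = Σ N(rest − s) over sources s of rest; N(one piece) = 1:
  size 1 → [9]=1
  size 2 → [8,9]=1
  size 3 → [7,8,9]=1
  size 4 → [6,7,8,9]=1
  size 5 → [5,6,7,8,9]=1
  size 6 → [3,5,6,7,8,9]=1  [4,5,6,7,8,9]=1
  size 7 → [2,4,5,6,7,8,9]=1  [3,4,5,6,7,8,9]=2
  size 8 → [2,3,4,5,6,7,8,9]=3
  first=0(c) contributes 3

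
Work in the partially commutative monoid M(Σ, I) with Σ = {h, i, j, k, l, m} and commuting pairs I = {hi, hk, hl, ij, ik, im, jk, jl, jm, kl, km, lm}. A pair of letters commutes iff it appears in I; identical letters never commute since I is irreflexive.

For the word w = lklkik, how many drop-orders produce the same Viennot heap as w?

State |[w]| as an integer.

piece 0:l — minimal
piece 1:k — minimal
piece 2:l rests on {0:l}
piece 3:k rests on {1:k}
piece 4:i rests on {2:l}
piece 5:k rests on {3:k}
minimal pieces: {0:l, 1:k}
ways to finish when only these pieces remain (= sum over removing one remaining piece with nothing left below it):
  1 left: {4}→1  {5}→1
  2 left: {2,4}→1  {3,5}→1  {4,5}→2
  3 left: {0,2,4}→1  {1,3,5}→1  {2,4,5}→3  {3,4,5}→3
  4 left: {0,2,4,5}→4  {1,3,4,5}→4  {2,3,4,5}→6
  placing 0:l first → 10 extensions
  placing 1:k first → 10 extensions
total linear extensions = 20

20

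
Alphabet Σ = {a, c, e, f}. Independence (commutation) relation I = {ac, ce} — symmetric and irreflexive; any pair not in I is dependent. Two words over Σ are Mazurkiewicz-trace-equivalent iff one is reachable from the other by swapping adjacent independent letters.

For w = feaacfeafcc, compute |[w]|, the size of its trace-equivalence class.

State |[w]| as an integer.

#0=f has no predecessor
#1=e depends on [0:f]
#2=a depends on [1:e]
#3=a depends on [2:a]
#4=c depends on [0:f]
#5=f depends on [3:a, 4:c]
#6=e depends on [5:f]
#7=a depends on [6:e]
#8=f depends on [7:a]
#9=c depends on [8:f]
#10=c depends on [9:c]
sources: [0:f]
N(rest) = Σ N(rest − s) over sources s of rest; N(one piece) = 1:
  size 1 → [10]=1
  size 2 → [9,10]=1
  size 3 → [8,9,10]=1
  size 4 → [7,8,9,10]=1
  size 5 → [6,7,8,9,10]=1
  size 6 → [5,6,7,8,9,10]=1
  size 7 → [3,5,6,7,8,9,10]=1  [4,5,6,7,8,9,10]=1
  size 8 → [2,3,5,6,7,8,9,10]=1  [3,4,5,6,7,8,9,10]=2
  size 9 → [1,2,3,5,6,7,8,9,10]=1  [2,3,4,5,6,7,8,9,10]=3
  first=0(f) contributes 4

4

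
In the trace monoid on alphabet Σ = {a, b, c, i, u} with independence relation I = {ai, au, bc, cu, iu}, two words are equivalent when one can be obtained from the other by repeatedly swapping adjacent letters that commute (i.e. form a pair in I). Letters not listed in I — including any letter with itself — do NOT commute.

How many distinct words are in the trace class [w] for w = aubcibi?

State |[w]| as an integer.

5

0(a) covers ∅
1(u) covers ∅
2(b) covers 0:a, 1:u
3(c) covers 0:a
4(i) covers 2:b, 3:c
5(b) covers 4:i
6(i) covers 5:b
floor of heap: 0:a, 1:u
completions by unplaced set U, small U first (add the entries for U minus each lowest piece of U):
  |U|=1: {6}:1
  |U|=2: {5,6}:1
  |U|=3: {4,5,6}:1
  |U|=4: {2,4,5,6}:1  {3,4,5,6}:1
  |U|=5: {1,2,4,5,6}:1  {2,3,4,5,6}:2
  start at 0(a): 3
  start at 1(u): 2
sum over floor = 5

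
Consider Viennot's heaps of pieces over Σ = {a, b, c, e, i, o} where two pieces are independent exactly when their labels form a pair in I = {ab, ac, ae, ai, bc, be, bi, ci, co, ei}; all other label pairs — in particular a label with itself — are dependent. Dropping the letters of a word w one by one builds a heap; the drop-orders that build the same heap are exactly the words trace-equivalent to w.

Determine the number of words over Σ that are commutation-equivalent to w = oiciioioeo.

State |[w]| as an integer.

8

piece 0:o — minimal
piece 1:i rests on {0:o}
piece 2:c — minimal
piece 3:i rests on {1:i}
piece 4:i rests on {3:i}
piece 5:o rests on {4:i}
piece 6:i rests on {5:o}
piece 7:o rests on {6:i}
piece 8:e rests on {2:c, 7:o}
piece 9:o rests on {8:e}
minimal pieces: {0:o, 2:c}
ways to finish when only these pieces remain (= sum over removing one remaining piece with nothing left below it):
  1 left: {9}→1
  2 left: {8,9}→1
  3 left: {2,8,9}→1  {7,8,9}→1
  4 left: {2,7,8,9}→2  {6,7,8,9}→1
  5 left: {2,6,7,8,9}→3  {5,6,7,8,9}→1
  6 left: {2,5,6,7,8,9}→4  {4,5,6,7,8,9}→1
  7 left: {2,4,5,6,7,8,9}→5  {3,4,5,6,7,8,9}→1
  8 left: {1,3,4,5,6,7,8,9}→1  {2,3,4,5,6,7,8,9}→6
  placing 0:o first → 7 extensions
  placing 2:c first → 1 extensions
total linear extensions = 8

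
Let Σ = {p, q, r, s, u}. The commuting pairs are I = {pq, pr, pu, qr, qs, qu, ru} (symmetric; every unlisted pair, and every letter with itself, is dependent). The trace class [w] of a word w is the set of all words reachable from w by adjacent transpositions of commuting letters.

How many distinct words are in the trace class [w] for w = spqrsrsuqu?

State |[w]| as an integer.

90

#0=s has no predecessor
#1=p depends on [0:s]
#2=q has no predecessor
#3=r depends on [0:s]
#4=s depends on [1:p, 3:r]
#5=r depends on [4:s]
#6=s depends on [5:r]
#7=u depends on [6:s]
#8=q depends on [2:q]
#9=u depends on [7:u]
sources: [0:s, 2:q]
N(rest) = Σ N(rest − s) over sources s of rest; N(one piece) = 1:
  size 1 → [8]=1  [9]=1
  size 2 → [2,8]=1  [7,9]=1  [8,9]=2
  size 3 → [2,8,9]=3  [6,7,9]=1  [7,8,9]=3
  size 4 → [2,7,8,9]=6  [5,6,7,9]=1  [6,7,8,9]=4
  size 5 → [2,6,7,8,9]=10  [4,5,6,7,9]=1  [5,6,7,8,9]=5
  size 6 → [1,4,5,6,7,9]=1  [2,5,6,7,8,9]=15  [3,4,5,6,7,9]=1  [4,5,6,7,8,9]=6
  size 7 → [1,3,4,5,6,7,9]=2  [1,4,5,6,7,8,9]=7  [2,4,5,6,7,8,9]=21  [3,4,5,6,7,8,9]=7
  size 8 → [0,1,3,4,5,6,7,9]=2  [1,2,4,5,6,7,8,9]=28  [1,3,4,5,6,7,8,9]=16  [2,3,4,5,6,7,8,9]=28
  first=0(s) contributes 72
  first=2(q) contributes 18
|[w]| = 90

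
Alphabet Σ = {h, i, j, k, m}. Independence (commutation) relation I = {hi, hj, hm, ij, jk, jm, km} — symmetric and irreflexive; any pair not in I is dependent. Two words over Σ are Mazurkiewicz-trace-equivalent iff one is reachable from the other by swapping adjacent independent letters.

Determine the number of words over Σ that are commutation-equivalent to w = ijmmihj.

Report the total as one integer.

drop 0:i onto floor
drop 1:j onto floor
drop 2:m onto {0:i}
drop 3:m onto {2:m}
drop 4:i onto {3:m}
drop 5:h onto floor
drop 6:j onto {1:j}
ground layer = {0:i, 1:j, 5:h}
drop-orders for the pieces not yet dropped (sum over which currently-grounded one goes next):
  1 to go: {4} 1  {5} 1  {6} 1
  2 to go: {1,6} 1  {3,4} 1  {4,5} 2  {4,6} 2  {5,6} 2
  3 to go: {1,4,6} 3  {1,5,6} 3  {2,3,4} 1  {3,4,5} 3  {3,4,6} 3  {4,5,6} 6
  4 to go: {0,2,3,4} 1  {1,3,4,6} 6  {1,4,5,6} 12  {2,3,4,5} 4  {2,3,4,6} 4  {3,4,5,6} 12
  5 to go: {0,2,3,4,5} 5  {0,2,3,4,6} 5  {1,2,3,4,6} 10  {1,3,4,5,6} 30  {2,3,4,5,6} 20
  if 0:i drops first: 60 orders
  if 1:j drops first: 30 orders
  if 5:h drops first: 15 orders
heap linearizations: 105

105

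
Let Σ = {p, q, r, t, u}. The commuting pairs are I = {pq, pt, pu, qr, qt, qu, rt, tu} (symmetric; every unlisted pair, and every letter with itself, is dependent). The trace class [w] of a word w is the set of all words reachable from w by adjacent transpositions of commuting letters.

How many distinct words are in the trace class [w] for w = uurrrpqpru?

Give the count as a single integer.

#0=u has no predecessor
#1=u depends on [0:u]
#2=r depends on [1:u]
#3=r depends on [2:r]
#4=r depends on [3:r]
#5=p depends on [4:r]
#6=q has no predecessor
#7=p depends on [5:p]
#8=r depends on [7:p]
#9=u depends on [8:r]
sources: [0:u, 6:q]
N(rest) = Σ N(rest − s) over sources s of rest; N(one piece) = 1:
  size 1 → [6]=1  [9]=1
  size 2 → [6,9]=2  [8,9]=1
  size 3 → [6,8,9]=3  [7,8,9]=1
  size 4 → [5,7,8,9]=1  [6,7,8,9]=4
  size 5 → [4,5,7,8,9]=1  [5,6,7,8,9]=5
  size 6 → [3,4,5,7,8,9]=1  [4,5,6,7,8,9]=6
  size 7 → [2,3,4,5,7,8,9]=1  [3,4,5,6,7,8,9]=7
  size 8 → [1,2,3,4,5,7,8,9]=1  [2,3,4,5,6,7,8,9]=8
  first=0(u) contributes 9
  first=6(q) contributes 1
|[w]| = 10

10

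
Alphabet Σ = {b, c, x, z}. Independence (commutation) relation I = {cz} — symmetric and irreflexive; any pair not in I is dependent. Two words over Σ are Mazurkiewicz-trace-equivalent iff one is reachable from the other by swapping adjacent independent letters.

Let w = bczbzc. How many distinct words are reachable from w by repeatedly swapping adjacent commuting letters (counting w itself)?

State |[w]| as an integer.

0(b) covers ∅
1(c) covers 0:b
2(z) covers 0:b
3(b) covers 1:c, 2:z
4(z) covers 3:b
5(c) covers 3:b
floor of heap: 0:b
completions by unplaced set U, small U first (add the entries for U minus each lowest piece of U):
  |U|=1: {4}:1  {5}:1
  |U|=2: {4,5}:2
  |U|=3: {3,4,5}:2
  |U|=4: {1,3,4,5}:2  {2,3,4,5}:2
  start at 0(b): 4

4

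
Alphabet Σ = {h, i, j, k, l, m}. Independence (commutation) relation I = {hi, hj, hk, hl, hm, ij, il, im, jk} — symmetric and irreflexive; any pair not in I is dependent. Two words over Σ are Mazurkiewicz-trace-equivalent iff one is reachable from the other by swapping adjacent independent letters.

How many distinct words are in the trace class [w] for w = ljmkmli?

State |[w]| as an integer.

3

0(l) covers ∅
1(j) covers 0:l
2(m) covers 1:j
3(k) covers 2:m
4(m) covers 3:k
5(l) covers 4:m
6(i) covers 3:k
floor of heap: 0:l
completions by unplaced set U, small U first (add the entries for U minus each lowest piece of U):
  |U|=1: {5}:1  {6}:1
  |U|=2: {4,5}:1  {5,6}:2
  |U|=3: {4,5,6}:3
  |U|=4: {3,4,5,6}:3
  |U|=5: {2,3,4,5,6}:3
  start at 0(l): 3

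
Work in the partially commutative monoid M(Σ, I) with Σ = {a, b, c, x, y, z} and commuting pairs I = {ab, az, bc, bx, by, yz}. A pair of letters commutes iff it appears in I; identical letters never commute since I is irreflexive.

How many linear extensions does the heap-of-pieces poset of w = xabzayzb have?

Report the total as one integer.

drop 0:x onto floor
drop 1:a onto {0:x}
drop 2:b onto floor
drop 3:z onto {0:x, 2:b}
drop 4:a onto {1:a}
drop 5:y onto {4:a}
drop 6:z onto {3:z}
drop 7:b onto {6:z}
ground layer = {0:x, 2:b}
drop-orders for the pieces not yet dropped (sum over which currently-grounded one goes next):
  1 to go: {5} 1  {7} 1
  2 to go: {4,5} 1  {5,7} 2  {6,7} 1
  3 to go: {1,4,5} 1  {3,6,7} 1  {4,5,7} 3  {5,6,7} 3
  4 to go: {1,4,5,7} 4  {2,3,6,7} 1  {3,5,6,7} 4  {4,5,6,7} 6
  5 to go: {1,4,5,6,7} 10  {2,3,5,6,7} 5  {3,4,5,6,7} 10
  6 to go: {1,3,4,5,6,7} 20  {2,3,4,5,6,7} 15
  if 0:x drops first: 35 orders
  if 2:b drops first: 20 orders
heap linearizations: 55

55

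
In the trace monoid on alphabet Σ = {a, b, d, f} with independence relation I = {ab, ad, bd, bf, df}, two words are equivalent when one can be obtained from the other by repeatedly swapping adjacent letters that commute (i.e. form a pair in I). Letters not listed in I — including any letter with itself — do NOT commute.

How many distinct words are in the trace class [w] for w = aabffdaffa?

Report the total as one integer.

drop 0:a onto floor
drop 1:a onto {0:a}
drop 2:b onto floor
drop 3:f onto {1:a}
drop 4:f onto {3:f}
drop 5:d onto floor
drop 6:a onto {4:f}
drop 7:f onto {6:a}
drop 8:f onto {7:f}
drop 9:a onto {8:f}
ground layer = {0:a, 2:b, 5:d}
drop-orders for the pieces not yet dropped (sum over which currently-grounded one goes next):
  1 to go: {2} 1  {5} 1  {9} 1
  2 to go: {2,5} 2  {2,9} 2  {5,9} 2  {8,9} 1
  3 to go: {2,5,9} 6  {2,8,9} 3  {5,8,9} 3  {7,8,9} 1
  4 to go: {2,5,8,9} 12  {2,7,8,9} 4  {5,7,8,9} 4  {6,7,8,9} 1
  5 to go: {2,5,7,8,9} 20  {2,6,7,8,9} 5  {4,6,7,8,9} 1  {5,6,7,8,9} 5
  6 to go: {2,4,6,7,8,9} 6  {2,5,6,7,8,9} 30  {3,4,6,7,8,9} 1  {4,5,6,7,8,9} 6
  7 to go: {1,3,4,6,7,8,9} 1  {2,3,4,6,7,8,9} 7  {2,4,5,6,7,8,9} 42  {3,4,5,6,7,8,9} 7
  8 to go: {0,1,3,4,6,7,8,9} 1  {1,2,3,4,6,7,8,9} 8  {1,3,4,5,6,7,8,9} 8  {2,3,4,5,6,7,8,9} 56
  if 0:a drops first: 72 orders
  if 2:b drops first: 9 orders
  if 5:d drops first: 9 orders
heap linearizations: 90

90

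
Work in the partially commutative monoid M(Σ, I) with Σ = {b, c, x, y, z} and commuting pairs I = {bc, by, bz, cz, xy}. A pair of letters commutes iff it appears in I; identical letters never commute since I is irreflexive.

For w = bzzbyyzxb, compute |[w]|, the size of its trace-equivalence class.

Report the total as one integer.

21

0(b) covers ∅
1(z) covers ∅
2(z) covers 1:z
3(b) covers 0:b
4(y) covers 2:z
5(y) covers 4:y
6(z) covers 5:y
7(x) covers 3:b, 6:z
8(b) covers 7:x
floor of heap: 0:b, 1:z
completions by unplaced set U, small U first (add the entries for U minus each lowest piece of U):
  |U|=1: {8}:1
  |U|=2: {7,8}:1
  |U|=3: {3,7,8}:1  {6,7,8}:1
  |U|=4: {0,3,7,8}:1  {3,6,7,8}:2  {5,6,7,8}:1
  |U|=5: {0,3,6,7,8}:3  {3,5,6,7,8}:3  {4,5,6,7,8}:1
  |U|=6: {0,3,5,6,7,8}:6  {2,4,5,6,7,8}:1  {3,4,5,6,7,8}:4
  |U|=7: {0,3,4,5,6,7,8}:10  {1,2,4,5,6,7,8}:1  {2,3,4,5,6,7,8}:5
  start at 0(b): 6
  start at 1(z): 15
sum over floor = 21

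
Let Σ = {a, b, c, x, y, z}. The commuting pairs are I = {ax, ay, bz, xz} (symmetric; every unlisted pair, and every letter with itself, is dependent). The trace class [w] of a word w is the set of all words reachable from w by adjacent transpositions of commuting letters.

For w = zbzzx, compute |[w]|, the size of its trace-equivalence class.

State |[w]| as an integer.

0(z) covers ∅
1(b) covers ∅
2(z) covers 0:z
3(z) covers 2:z
4(x) covers 1:b
floor of heap: 0:z, 1:b
completions by unplaced set U, small U first (add the entries for U minus each lowest piece of U):
  |U|=1: {3}:1  {4}:1
  |U|=2: {1,4}:1  {2,3}:1  {3,4}:2
  |U|=3: {0,2,3}:1  {1,3,4}:3  {2,3,4}:3
  start at 0(z): 6
  start at 1(b): 4
sum over floor = 10

10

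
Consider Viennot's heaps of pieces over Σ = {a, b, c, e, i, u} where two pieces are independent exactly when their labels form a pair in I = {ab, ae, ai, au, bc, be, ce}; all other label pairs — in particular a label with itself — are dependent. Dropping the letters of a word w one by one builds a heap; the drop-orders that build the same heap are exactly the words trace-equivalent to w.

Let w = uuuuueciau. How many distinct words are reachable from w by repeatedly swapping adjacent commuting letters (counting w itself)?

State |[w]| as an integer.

drop 0:u onto floor
drop 1:u onto {0:u}
drop 2:u onto {1:u}
drop 3:u onto {2:u}
drop 4:u onto {3:u}
drop 5:e onto {4:u}
drop 6:c onto {4:u}
drop 7:i onto {5:e, 6:c}
drop 8:a onto {6:c}
drop 9:u onto {7:i}
ground layer = {0:u}
drop-orders for the pieces not yet dropped (sum over which currently-grounded one goes next):
  1 to go: {8} 1  {9} 1
  2 to go: {7,9} 1  {8,9} 2
  3 to go: {5,7,9} 1  {7,8,9} 3
  4 to go: {5,7,8,9} 4  {6,7,8,9} 3
  5 to go: {5,6,7,8,9} 7
  6 to go: {4,5,6,7,8,9} 7
  7 to go: {3,4,5,6,7,8,9} 7
  8 to go: {2,3,4,5,6,7,8,9} 7
  if 0:u drops first: 7 orders

7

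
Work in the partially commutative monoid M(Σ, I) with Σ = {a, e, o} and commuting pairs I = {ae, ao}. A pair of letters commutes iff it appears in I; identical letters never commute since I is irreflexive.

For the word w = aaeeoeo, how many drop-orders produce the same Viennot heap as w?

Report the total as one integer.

piece 0:a — minimal
piece 1:a rests on {0:a}
piece 2:e — minimal
piece 3:e rests on {2:e}
piece 4:o rests on {3:e}
piece 5:e rests on {4:o}
piece 6:o rests on {5:e}
minimal pieces: {0:a, 2:e}
ways to finish when only these pieces remain (= sum over removing one remaining piece with nothing left below it):
  1 left: {1}→1  {6}→1
  2 left: {0,1}→1  {1,6}→2  {5,6}→1
  3 left: {0,1,6}→3  {1,5,6}→3  {4,5,6}→1
  4 left: {0,1,5,6}→6  {1,4,5,6}→4  {3,4,5,6}→1
  5 left: {0,1,4,5,6}→10  {1,3,4,5,6}→5  {2,3,4,5,6}→1
  placing 0:a first → 6 extensions
  placing 2:e first → 15 extensions
total linear extensions = 21

21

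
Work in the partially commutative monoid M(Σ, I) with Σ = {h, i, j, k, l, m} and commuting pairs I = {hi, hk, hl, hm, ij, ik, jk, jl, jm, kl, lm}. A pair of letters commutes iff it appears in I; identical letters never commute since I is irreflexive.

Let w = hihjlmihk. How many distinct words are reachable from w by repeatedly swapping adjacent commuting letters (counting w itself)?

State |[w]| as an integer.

630

0(h) covers ∅
1(i) covers ∅
2(h) covers 0:h
3(j) covers 2:h
4(l) covers 1:i
5(m) covers 1:i
6(i) covers 4:l, 5:m
7(h) covers 3:j
8(k) covers 5:m
floor of heap: 0:h, 1:i
completions by unplaced set U, small U first (add the entries for U minus each lowest piece of U):
  |U|=1: {6}:1  {7}:1  {8}:1
  |U|=2: {3,7}:1  {4,6}:1  {6,7}:2  {6,8}:2  {7,8}:2
  |U|=3: {2,3,7}:1  {3,6,7}:3  {3,7,8}:3  {4,6,7}:3  {4,6,8}:3  {5,6,8}:2  {6,7,8}:6
  |U|=4: {0,2,3,7}:1  {2,3,6,7}:4  {2,3,7,8}:4  {3,4,6,7}:6  {3,6,7,8}:12  {4,5,6,8}:5  {4,6,7,8}:12  {5,6,7,8}:8
  |U|=5: {0,2,3,6,7}:5  {0,2,3,7,8}:5  {1,4,5,6,8}:5  {2,3,4,6,7}:10  {2,3,6,7,8}:20  {3,4,6,7,8}:30  {3,5,6,7,8}:20  {4,5,6,7,8}:25
  |U|=6: {0,2,3,4,6,7}:15  {0,2,3,6,7,8}:30  {1,4,5,6,7,8}:30  {2,3,4,6,7,8}:60  {2,3,5,6,7,8}:40  {3,4,5,6,7,8}:75
  |U|=7: {0,2,3,4,6,7,8}:105  {0,2,3,5,6,7,8}:70  {1,3,4,5,6,7,8}:105  {2,3,4,5,6,7,8}:175
  start at 0(h): 280
  start at 1(i): 350
sum over floor = 630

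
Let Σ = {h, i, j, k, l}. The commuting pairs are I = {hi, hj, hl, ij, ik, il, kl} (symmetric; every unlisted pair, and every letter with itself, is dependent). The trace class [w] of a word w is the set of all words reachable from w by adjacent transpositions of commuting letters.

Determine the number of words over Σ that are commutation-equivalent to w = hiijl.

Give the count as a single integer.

30

0(h) covers ∅
1(i) covers ∅
2(i) covers 1:i
3(j) covers ∅
4(l) covers 3:j
floor of heap: 0:h, 1:i, 3:j
completions by unplaced set U, small U first (add the entries for U minus each lowest piece of U):
  |U|=1: {0}:1  {2}:1  {4}:1
  |U|=2: {0,2}:2  {0,4}:2  {1,2}:1  {2,4}:2  {3,4}:1
  |U|=3: {0,1,2}:3  {0,2,4}:6  {0,3,4}:3  {1,2,4}:3  {2,3,4}:3
  start at 0(h): 6
  start at 1(i): 12
  start at 3(j): 12
sum over floor = 30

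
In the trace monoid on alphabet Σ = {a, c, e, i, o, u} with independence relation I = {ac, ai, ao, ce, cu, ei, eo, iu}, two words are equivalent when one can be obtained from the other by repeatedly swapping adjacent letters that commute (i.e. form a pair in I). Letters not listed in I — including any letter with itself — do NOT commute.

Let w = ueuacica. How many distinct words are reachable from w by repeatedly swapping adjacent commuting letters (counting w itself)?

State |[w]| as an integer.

piece 0:u — minimal
piece 1:e rests on {0:u}
piece 2:u rests on {1:e}
piece 3:a rests on {2:u}
piece 4:c — minimal
piece 5:i rests on {4:c}
piece 6:c rests on {5:i}
piece 7:a rests on {3:a}
minimal pieces: {0:u, 4:c}
ways to finish when only these pieces remain (= sum over removing one remaining piece with nothing left below it):
  1 left: {6}→1  {7}→1
  2 left: {3,7}→1  {5,6}→1  {6,7}→2
  3 left: {2,3,7}→1  {3,6,7}→3  {4,5,6}→1  {5,6,7}→3
  4 left: {1,2,3,7}→1  {2,3,6,7}→4  {3,5,6,7}→6  {4,5,6,7}→4
  5 left: {0,1,2,3,7}→1  {1,2,3,6,7}→5  {2,3,5,6,7}→10  {3,4,5,6,7}→10
  6 left: {0,1,2,3,6,7}→6  {1,2,3,5,6,7}→15  {2,3,4,5,6,7}→20
  placing 0:u first → 35 extensions
  placing 4:c first → 21 extensions
total linear extensions = 56

56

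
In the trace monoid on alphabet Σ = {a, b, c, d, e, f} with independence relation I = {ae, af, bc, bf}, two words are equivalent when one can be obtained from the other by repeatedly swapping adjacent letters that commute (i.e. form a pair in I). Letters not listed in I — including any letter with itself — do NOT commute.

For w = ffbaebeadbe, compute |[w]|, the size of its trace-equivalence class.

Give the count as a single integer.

#0=f has no predecessor
#1=f depends on [0:f]
#2=b has no predecessor
#3=a depends on [2:b]
#4=e depends on [1:f, 2:b]
#5=b depends on [3:a, 4:e]
#6=e depends on [5:b]
#7=a depends on [5:b]
#8=d depends on [6:e, 7:a]
#9=b depends on [8:d]
#10=e depends on [9:b]
sources: [0:f, 2:b]
N(rest) = Σ N(rest − s) over sources s of rest; N(one piece) = 1:
  size 1 → [10]=1
  size 2 → [9,10]=1
  size 3 → [8,9,10]=1
  size 4 → [6,8,9,10]=1  [7,8,9,10]=1
  size 5 → [6,7,8,9,10]=2
  size 6 → [5,6,7,8,9,10]=2
  size 7 → [3,5,6,7,8,9,10]=2  [4,5,6,7,8,9,10]=2
  size 8 → [1,4,5,6,7,8,9,10]=2  [3,4,5,6,7,8,9,10]=4
  size 9 → [0,1,4,5,6,7,8,9,10]=2  [1,3,4,5,6,7,8,9,10]=6  [2,3,4,5,6,7,8,9,10]=4
  first=0(f) contributes 10
  first=2(b) contributes 8
|[w]| = 18

18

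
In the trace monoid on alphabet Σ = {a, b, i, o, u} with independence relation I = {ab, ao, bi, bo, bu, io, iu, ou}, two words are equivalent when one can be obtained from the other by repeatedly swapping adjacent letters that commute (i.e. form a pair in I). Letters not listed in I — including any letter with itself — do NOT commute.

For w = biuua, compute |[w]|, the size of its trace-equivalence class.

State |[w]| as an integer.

piece 0:b — minimal
piece 1:i — minimal
piece 2:u — minimal
piece 3:u rests on {2:u}
piece 4:a rests on {1:i, 3:u}
minimal pieces: {0:b, 1:i, 2:u}
ways to finish when only these pieces remain (= sum over removing one remaining piece with nothing left below it):
  1 left: {0}→1  {4}→1
  2 left: {0,4}→2  {1,4}→1  {3,4}→1
  3 left: {0,1,4}→3  {0,3,4}→3  {1,3,4}→2  {2,3,4}→1
  placing 0:b first → 3 extensions
  placing 1:i first → 4 extensions
  placing 2:u first → 8 extensions
total linear extensions = 15

15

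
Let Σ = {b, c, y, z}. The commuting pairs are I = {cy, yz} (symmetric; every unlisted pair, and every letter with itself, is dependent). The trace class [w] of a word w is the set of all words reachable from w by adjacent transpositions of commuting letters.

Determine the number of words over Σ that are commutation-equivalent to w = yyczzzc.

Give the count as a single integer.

21

piece 0:y — minimal
piece 1:y rests on {0:y}
piece 2:c — minimal
piece 3:z rests on {2:c}
piece 4:z rests on {3:z}
piece 5:z rests on {4:z}
piece 6:c rests on {5:z}
minimal pieces: {0:y, 2:c}
ways to finish when only these pieces remain (= sum over removing one remaining piece with nothing left below it):
  1 left: {1}→1  {6}→1
  2 left: {0,1}→1  {1,6}→2  {5,6}→1
  3 left: {0,1,6}→3  {1,5,6}→3  {4,5,6}→1
  4 left: {0,1,5,6}→6  {1,4,5,6}→4  {3,4,5,6}→1
  5 left: {0,1,4,5,6}→10  {1,3,4,5,6}→5  {2,3,4,5,6}→1
  placing 0:y first → 6 extensions
  placing 2:c first → 15 extensions
total linear extensions = 21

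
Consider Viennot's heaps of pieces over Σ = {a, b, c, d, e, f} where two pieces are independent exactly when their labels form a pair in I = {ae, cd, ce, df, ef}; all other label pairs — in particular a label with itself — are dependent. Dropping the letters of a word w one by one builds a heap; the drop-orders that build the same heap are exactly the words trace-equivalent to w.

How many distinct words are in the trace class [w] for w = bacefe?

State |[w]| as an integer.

drop 0:b onto floor
drop 1:a onto {0:b}
drop 2:c onto {1:a}
drop 3:e onto {0:b}
drop 4:f onto {2:c}
drop 5:e onto {3:e}
ground layer = {0:b}
drop-orders for the pieces not yet dropped (sum over which currently-grounded one goes next):
  1 to go: {4} 1  {5} 1
  2 to go: {2,4} 1  {3,5} 1  {4,5} 2
  3 to go: {1,2,4} 1  {2,4,5} 3  {3,4,5} 3
  4 to go: {1,2,4,5} 4  {2,3,4,5} 6
  if 0:b drops first: 10 orders

10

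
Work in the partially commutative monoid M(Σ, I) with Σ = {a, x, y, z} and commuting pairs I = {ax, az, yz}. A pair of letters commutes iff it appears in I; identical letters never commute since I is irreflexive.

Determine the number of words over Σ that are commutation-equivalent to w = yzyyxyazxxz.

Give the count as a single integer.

piece 0:y — minimal
piece 1:z — minimal
piece 2:y rests on {0:y}
piece 3:y rests on {2:y}
piece 4:x rests on {1:z, 3:y}
piece 5:y rests on {4:x}
piece 6:a rests on {5:y}
piece 7:z rests on {4:x}
piece 8:x rests on {5:y, 7:z}
piece 9:x rests on {8:x}
piece 10:z rests on {9:x}
minimal pieces: {0:y, 1:z}
ways to finish when only these pieces remain (= sum over removing one remaining piece with nothing left below it):
  1 left: {6}→1  {10}→1
  2 left: {6,10}→2  {9,10}→1
  3 left: {6,9,10}→3  {8,9,10}→1
  4 left: {6,8,9,10}→4  {7,8,9,10}→1
  5 left: {5,6,8,9,10}→4  {6,7,8,9,10}→5
  6 left: {5,6,7,8,9,10}→9
  7 left: {4,5,6,7,8,9,10}→9
  8 left: {1,4,5,6,7,8,9,10}→9  {3,4,5,6,7,8,9,10}→9
  9 left: {1,3,4,5,6,7,8,9,10}→18  {2,3,4,5,6,7,8,9,10}→9
  placing 0:y first → 27 extensions
  placing 1:z first → 9 extensions
total linear extensions = 36

36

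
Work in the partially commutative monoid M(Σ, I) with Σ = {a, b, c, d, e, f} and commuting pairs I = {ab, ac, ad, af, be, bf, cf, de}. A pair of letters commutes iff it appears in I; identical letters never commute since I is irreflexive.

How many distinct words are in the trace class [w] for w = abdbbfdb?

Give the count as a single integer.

piece 0:a — minimal
piece 1:b — minimal
piece 2:d rests on {1:b}
piece 3:b rests on {2:d}
piece 4:b rests on {3:b}
piece 5:f rests on {2:d}
piece 6:d rests on {4:b, 5:f}
piece 7:b rests on {6:d}
minimal pieces: {0:a, 1:b}
ways to finish when only these pieces remain (= sum over removing one remaining piece with nothing left below it):
  1 left: {0}→1  {7}→1
  2 left: {0,7}→2  {6,7}→1
  3 left: {0,6,7}→3  {4,6,7}→1  {5,6,7}→1
  4 left: {0,4,6,7}→4  {0,5,6,7}→4  {3,4,6,7}→1  {4,5,6,7}→2
  5 left: {0,3,4,6,7}→5  {0,4,5,6,7}→10  {3,4,5,6,7}→3
  6 left: {0,3,4,5,6,7}→18  {2,3,4,5,6,7}→3
  placing 0:a first → 3 extensions
  placing 1:b first → 21 extensions
total linear extensions = 24

24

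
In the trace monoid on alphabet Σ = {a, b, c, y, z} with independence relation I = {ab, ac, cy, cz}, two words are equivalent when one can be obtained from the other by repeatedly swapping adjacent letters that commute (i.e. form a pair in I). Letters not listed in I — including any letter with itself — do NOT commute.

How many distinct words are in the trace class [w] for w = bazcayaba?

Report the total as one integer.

0(b) covers ∅
1(a) covers ∅
2(z) covers 0:b, 1:a
3(c) covers 0:b
4(a) covers 2:z
5(y) covers 4:a
6(a) covers 5:y
7(b) covers 3:c, 5:y
8(a) covers 6:a
floor of heap: 0:b, 1:a
completions by unplaced set U, small U first (add the entries for U minus each lowest piece of U):
  |U|=1: {7}:1  {8}:1
  |U|=2: {3,7}:1  {6,8}:1  {7,8}:2
  |U|=3: {3,7,8}:3  {6,7,8}:3
  |U|=4: {3,6,7,8}:6  {5,6,7,8}:3
  |U|=5: {3,5,6,7,8}:9  {4,5,6,7,8}:3
  |U|=6: {2,4,5,6,7,8}:3  {3,4,5,6,7,8}:12
  |U|=7: {1,2,4,5,6,7,8}:3  {2,3,4,5,6,7,8}:15
  start at 0(b): 18
  start at 1(a): 15
sum over floor = 33

33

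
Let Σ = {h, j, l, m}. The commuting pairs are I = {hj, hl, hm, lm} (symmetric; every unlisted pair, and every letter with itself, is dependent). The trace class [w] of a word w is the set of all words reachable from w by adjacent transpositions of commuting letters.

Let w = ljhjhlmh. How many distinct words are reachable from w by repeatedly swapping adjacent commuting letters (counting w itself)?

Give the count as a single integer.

drop 0:l onto floor
drop 1:j onto {0:l}
drop 2:h onto floor
drop 3:j onto {1:j}
drop 4:h onto {2:h}
drop 5:l onto {3:j}
drop 6:m onto {3:j}
drop 7:h onto {4:h}
ground layer = {0:l, 2:h}
drop-orders for the pieces not yet dropped (sum over which currently-grounded one goes next):
  1 to go: {5} 1  {6} 1  {7} 1
  2 to go: {4,7} 1  {5,6} 2  {5,7} 2  {6,7} 2
  3 to go: {2,4,7} 1  {3,5,6} 2  {4,5,7} 3  {4,6,7} 3  {5,6,7} 6
  4 to go: {1,3,5,6} 2  {2,4,5,7} 4  {2,4,6,7} 4  {3,5,6,7} 8  {4,5,6,7} 12
  5 to go: {0,1,3,5,6} 2  {1,3,5,6,7} 10  {2,4,5,6,7} 20  {3,4,5,6,7} 20
  6 to go: {0,1,3,5,6,7} 12  {1,3,4,5,6,7} 30  {2,3,4,5,6,7} 40
  if 0:l drops first: 70 orders
  if 2:h drops first: 42 orders
heap linearizations: 112

112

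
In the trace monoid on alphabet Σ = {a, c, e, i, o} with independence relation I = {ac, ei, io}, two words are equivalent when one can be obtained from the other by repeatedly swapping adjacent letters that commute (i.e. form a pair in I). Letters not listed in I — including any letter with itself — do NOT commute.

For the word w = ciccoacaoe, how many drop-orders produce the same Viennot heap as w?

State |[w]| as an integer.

0(c) covers ∅
1(i) covers 0:c
2(c) covers 1:i
3(c) covers 2:c
4(o) covers 3:c
5(a) covers 4:o
6(c) covers 4:o
7(a) covers 5:a
8(o) covers 6:c, 7:a
9(e) covers 8:o
floor of heap: 0:c
completions by unplaced set U, small U first (add the entries for U minus each lowest piece of U):
  |U|=1: {9}:1
  |U|=2: {8,9}:1
  |U|=3: {6,8,9}:1  {7,8,9}:1
  |U|=4: {5,7,8,9}:1  {6,7,8,9}:2
  |U|=5: {5,6,7,8,9}:3
  |U|=6: {4,5,6,7,8,9}:3
  |U|=7: {3,4,5,6,7,8,9}:3
  |U|=8: {2,3,4,5,6,7,8,9}:3
  start at 0(c): 3

3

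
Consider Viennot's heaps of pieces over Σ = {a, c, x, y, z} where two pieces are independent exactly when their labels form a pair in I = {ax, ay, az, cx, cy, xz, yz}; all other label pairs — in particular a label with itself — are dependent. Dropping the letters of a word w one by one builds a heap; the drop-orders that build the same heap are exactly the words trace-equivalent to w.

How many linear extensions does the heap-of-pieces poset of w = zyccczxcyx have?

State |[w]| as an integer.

210

#0=z has no predecessor
#1=y has no predecessor
#2=c depends on [0:z]
#3=c depends on [2:c]
#4=c depends on [3:c]
#5=z depends on [4:c]
#6=x depends on [1:y]
#7=c depends on [5:z]
#8=y depends on [6:x]
#9=x depends on [8:y]
sources: [0:z, 1:y]
N(rest) = Σ N(rest − s) over sources s of rest; N(one piece) = 1:
  size 1 → [7]=1  [9]=1
  size 2 → [5,7]=1  [7,9]=2  [8,9]=1
  size 3 → [4,5,7]=1  [5,7,9]=3  [6,8,9]=1  [7,8,9]=3
  size 4 → [1,6,8,9]=1  [3,4,5,7]=1  [4,5,7,9]=4  [5,7,8,9]=6  [6,7,8,9]=4
  size 5 → [1,6,7,8,9]=5  [2,3,4,5,7]=1  [3,4,5,7,9]=5  [4,5,7,8,9]=10  [5,6,7,8,9]=10
  size 6 → [0,2,3,4,5,7]=1  [1,5,6,7,8,9]=15  [2,3,4,5,7,9]=6  [3,4,5,7,8,9]=15  [4,5,6,7,8,9]=20
  size 7 → [0,2,3,4,5,7,9]=7  [1,4,5,6,7,8,9]=35  [2,3,4,5,7,8,9]=21  [3,4,5,6,7,8,9]=35
  size 8 → [0,2,3,4,5,7,8,9]=28  [1,3,4,5,6,7,8,9]=70  [2,3,4,5,6,7,8,9]=56
  first=0(z) contributes 126
  first=1(y) contributes 84
|[w]| = 210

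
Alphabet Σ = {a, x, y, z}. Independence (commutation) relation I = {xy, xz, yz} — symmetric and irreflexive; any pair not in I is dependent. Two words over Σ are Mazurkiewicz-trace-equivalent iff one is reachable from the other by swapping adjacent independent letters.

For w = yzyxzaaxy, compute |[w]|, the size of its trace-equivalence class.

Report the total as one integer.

60

drop 0:y onto floor
drop 1:z onto floor
drop 2:y onto {0:y}
drop 3:x onto floor
drop 4:z onto {1:z}
drop 5:a onto {2:y, 3:x, 4:z}
drop 6:a onto {5:a}
drop 7:x onto {6:a}
drop 8:y onto {6:a}
ground layer = {0:y, 1:z, 3:x}
drop-orders for the pieces not yet dropped (sum over which currently-grounded one goes next):
  1 to go: {7} 1  {8} 1
  2 to go: {7,8} 2
  3 to go: {6,7,8} 2
  4 to go: {5,6,7,8} 2
  5 to go: {2,5,6,7,8} 2  {3,5,6,7,8} 2  {4,5,6,7,8} 2
  6 to go: {0,2,5,6,7,8} 2  {1,4,5,6,7,8} 2  {2,3,5,6,7,8} 4  {2,4,5,6,7,8} 4  {3,4,5,6,7,8} 4
  7 to go: {0,2,3,5,6,7,8} 6  {0,2,4,5,6,7,8} 6  {1,2,4,5,6,7,8} 6  {1,3,4,5,6,7,8} 6  {2,3,4,5,6,7,8} 12
  if 0:y drops first: 24 orders
  if 1:z drops first: 24 orders
  if 3:x drops first: 12 orders
heap linearizations: 60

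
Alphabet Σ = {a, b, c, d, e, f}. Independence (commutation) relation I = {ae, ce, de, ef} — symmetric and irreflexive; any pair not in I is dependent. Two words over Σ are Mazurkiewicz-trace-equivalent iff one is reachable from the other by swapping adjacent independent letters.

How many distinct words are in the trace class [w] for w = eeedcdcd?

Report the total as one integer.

piece 0:e — minimal
piece 1:e rests on {0:e}
piece 2:e rests on {1:e}
piece 3:d — minimal
piece 4:c rests on {3:d}
piece 5:d rests on {4:c}
piece 6:c rests on {5:d}
piece 7:d rests on {6:c}
minimal pieces: {0:e, 3:d}
ways to finish when only these pieces remain (= sum over removing one remaining piece with nothing left below it):
  1 left: {2}→1  {7}→1
  2 left: {1,2}→1  {2,7}→2  {6,7}→1
  3 left: {0,1,2}→1  {1,2,7}→3  {2,6,7}→3  {5,6,7}→1
  4 left: {0,1,2,7}→4  {1,2,6,7}→6  {2,5,6,7}→4  {4,5,6,7}→1
  5 left: {0,1,2,6,7}→10  {1,2,5,6,7}→10  {2,4,5,6,7}→5  {3,4,5,6,7}→1
  6 left: {0,1,2,5,6,7}→20  {1,2,4,5,6,7}→15  {2,3,4,5,6,7}→6
  placing 0:e first → 21 extensions
  placing 3:d first → 35 extensions
total linear extensions = 56

56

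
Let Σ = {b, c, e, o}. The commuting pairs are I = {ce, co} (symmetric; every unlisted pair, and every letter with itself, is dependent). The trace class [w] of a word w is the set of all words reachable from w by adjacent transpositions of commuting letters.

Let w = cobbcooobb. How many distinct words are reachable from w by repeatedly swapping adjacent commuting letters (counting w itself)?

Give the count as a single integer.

0(c) covers ∅
1(o) covers ∅
2(b) covers 0:c, 1:o
3(b) covers 2:b
4(c) covers 3:b
5(o) covers 3:b
6(o) covers 5:o
7(o) covers 6:o
8(b) covers 4:c, 7:o
9(b) covers 8:b
floor of heap: 0:c, 1:o
completions by unplaced set U, small U first (add the entries for U minus each lowest piece of U):
  |U|=1: {9}:1
  |U|=2: {8,9}:1
  |U|=3: {4,8,9}:1  {7,8,9}:1
  |U|=4: {4,7,8,9}:2  {6,7,8,9}:1
  |U|=5: {4,6,7,8,9}:3  {5,6,7,8,9}:1
  |U|=6: {4,5,6,7,8,9}:4
  |U|=7: {3,4,5,6,7,8,9}:4
  |U|=8: {2,3,4,5,6,7,8,9}:4
  start at 0(c): 4
  start at 1(o): 4
sum over floor = 8

8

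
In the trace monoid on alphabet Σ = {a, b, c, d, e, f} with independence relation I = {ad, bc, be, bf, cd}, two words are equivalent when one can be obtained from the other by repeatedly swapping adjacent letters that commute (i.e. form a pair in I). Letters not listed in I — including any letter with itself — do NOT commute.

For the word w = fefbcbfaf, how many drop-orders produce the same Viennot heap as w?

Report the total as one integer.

piece 0:f — minimal
piece 1:e rests on {0:f}
piece 2:f rests on {1:e}
piece 3:b — minimal
piece 4:c rests on {2:f}
piece 5:b rests on {3:b}
piece 6:f rests on {4:c}
piece 7:a rests on {5:b, 6:f}
piece 8:f rests on {7:a}
minimal pieces: {0:f, 3:b}
ways to finish when only these pieces remain (= sum over removing one remaining piece with nothing left below it):
  1 left: {8}→1
  2 left: {7,8}→1
  3 left: {5,7,8}→1  {6,7,8}→1
  4 left: {3,5,7,8}→1  {4,6,7,8}→1  {5,6,7,8}→2
  5 left: {2,4,6,7,8}→1  {3,5,6,7,8}→3  {4,5,6,7,8}→3
  6 left: {1,2,4,6,7,8}→1  {2,4,5,6,7,8}→4  {3,4,5,6,7,8}→6
  7 left: {0,1,2,4,6,7,8}→1  {1,2,4,5,6,7,8}→5  {2,3,4,5,6,7,8}→10
  placing 0:f first → 15 extensions
  placing 3:b first → 6 extensions
total linear extensions = 21

21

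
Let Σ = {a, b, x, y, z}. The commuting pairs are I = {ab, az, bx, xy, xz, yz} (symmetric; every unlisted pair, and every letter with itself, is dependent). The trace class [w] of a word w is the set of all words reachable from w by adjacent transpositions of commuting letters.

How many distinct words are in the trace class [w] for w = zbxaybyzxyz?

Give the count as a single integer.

piece 0:z — minimal
piece 1:b rests on {0:z}
piece 2:x — minimal
piece 3:a rests on {2:x}
piece 4:y rests on {1:b, 3:a}
piece 5:b rests on {4:y}
piece 6:y rests on {5:b}
piece 7:z rests on {5:b}
piece 8:x rests on {3:a}
piece 9:y rests on {6:y}
piece 10:z rests on {7:z}
minimal pieces: {0:z, 2:x}
ways to finish when only these pieces remain (= sum over removing one remaining piece with nothing left below it):
  1 left: {8}→1  {9}→1  {10}→1
  2 left: {6,9}→1  {7,10}→1  {8,9}→2  {8,10}→2  {9,10}→2
  3 left: {6,8,9}→3  {6,9,10}→3  {7,8,10}→3  {7,9,10}→3  {8,9,10}→6
  4 left: {6,7,9,10}→6  {6,8,9,10}→12  {7,8,9,10}→12
  5 left: {5,6,7,9,10}→6  {6,7,8,9,10}→30
  6 left: {4,5,6,7,9,10}→6  {5,6,7,8,9,10}→36
  7 left: {1,4,5,6,7,9,10}→6  {4,5,6,7,8,9,10}→42
  8 left: {0,1,4,5,6,7,9,10}→6  {1,4,5,6,7,8,9,10}→48  {3,4,5,6,7,8,9,10}→42
  9 left: {0,1,4,5,6,7,8,9,10}→54  {1,3,4,5,6,7,8,9,10}→90  {2,3,4,5,6,7,8,9,10}→42
  placing 0:z first → 132 extensions
  placing 2:x first → 144 extensions
total linear extensions = 276

276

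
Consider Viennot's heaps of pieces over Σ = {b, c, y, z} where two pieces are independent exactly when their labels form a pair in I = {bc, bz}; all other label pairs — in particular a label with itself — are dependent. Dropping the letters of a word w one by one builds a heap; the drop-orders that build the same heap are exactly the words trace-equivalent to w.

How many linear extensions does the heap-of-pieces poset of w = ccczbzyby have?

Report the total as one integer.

piece 0:c — minimal
piece 1:c rests on {0:c}
piece 2:c rests on {1:c}
piece 3:z rests on {2:c}
piece 4:b — minimal
piece 5:z rests on {3:z}
piece 6:y rests on {4:b, 5:z}
piece 7:b rests on {6:y}
piece 8:y rests on {7:b}
minimal pieces: {0:c, 4:b}
ways to finish when only these pieces remain (= sum over removing one remaining piece with nothing left below it):
  1 left: {8}→1
  2 left: {7,8}→1
  3 left: {6,7,8}→1
  4 left: {4,6,7,8}→1  {5,6,7,8}→1
  5 left: {3,5,6,7,8}→1  {4,5,6,7,8}→2
  6 left: {2,3,5,6,7,8}→1  {3,4,5,6,7,8}→3
  7 left: {1,2,3,5,6,7,8}→1  {2,3,4,5,6,7,8}→4
  placing 0:c first → 5 extensions
  placing 4:b first → 1 extensions
total linear extensions = 6

6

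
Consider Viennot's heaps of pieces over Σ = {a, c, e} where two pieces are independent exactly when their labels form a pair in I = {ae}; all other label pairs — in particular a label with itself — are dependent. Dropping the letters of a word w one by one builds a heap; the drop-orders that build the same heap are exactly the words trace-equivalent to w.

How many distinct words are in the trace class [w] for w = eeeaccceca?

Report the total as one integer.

drop 0:e onto floor
drop 1:e onto {0:e}
drop 2:e onto {1:e}
drop 3:a onto floor
drop 4:c onto {2:e, 3:a}
drop 5:c onto {4:c}
drop 6:c onto {5:c}
drop 7:e onto {6:c}
drop 8:c onto {7:e}
drop 9:a onto {8:c}
ground layer = {0:e, 3:a}
drop-orders for the pieces not yet dropped (sum over which currently-grounded one goes next):
  1 to go: {9} 1
  2 to go: {8,9} 1
  3 to go: {7,8,9} 1
  4 to go: {6,7,8,9} 1
  5 to go: {5,6,7,8,9} 1
  6 to go: {4,5,6,7,8,9} 1
  7 to go: {2,4,5,6,7,8,9} 1  {3,4,5,6,7,8,9} 1
  8 to go: {1,2,4,5,6,7,8,9} 1  {2,3,4,5,6,7,8,9} 2
  if 0:e drops first: 3 orders
  if 3:a drops first: 1 orders
heap linearizations: 4

4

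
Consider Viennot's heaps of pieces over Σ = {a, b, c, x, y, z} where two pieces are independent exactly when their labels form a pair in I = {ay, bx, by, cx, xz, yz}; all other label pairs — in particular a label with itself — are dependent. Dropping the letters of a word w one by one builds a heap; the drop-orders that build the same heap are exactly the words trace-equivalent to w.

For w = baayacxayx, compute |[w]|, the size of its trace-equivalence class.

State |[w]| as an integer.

drop 0:b onto floor
drop 1:a onto {0:b}
drop 2:a onto {1:a}
drop 3:y onto floor
drop 4:a onto {2:a}
drop 5:c onto {3:y, 4:a}
drop 6:x onto {3:y, 4:a}
drop 7:a onto {5:c, 6:x}
drop 8:y onto {5:c, 6:x}
drop 9:x onto {7:a, 8:y}
ground layer = {0:b, 3:y}
drop-orders for the pieces not yet dropped (sum over which currently-grounded one goes next):
  1 to go: {9} 1
  2 to go: {7,9} 1  {8,9} 1
  3 to go: {7,8,9} 2
  4 to go: {5,7,8,9} 2  {6,7,8,9} 2
  5 to go: {5,6,7,8,9} 4
  6 to go: {3,5,6,7,8,9} 4  {4,5,6,7,8,9} 4
  7 to go: {2,4,5,6,7,8,9} 4  {3,4,5,6,7,8,9} 8
  8 to go: {1,2,4,5,6,7,8,9} 4  {2,3,4,5,6,7,8,9} 12
  if 0:b drops first: 16 orders
  if 3:y drops first: 4 orders
heap linearizations: 20

20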